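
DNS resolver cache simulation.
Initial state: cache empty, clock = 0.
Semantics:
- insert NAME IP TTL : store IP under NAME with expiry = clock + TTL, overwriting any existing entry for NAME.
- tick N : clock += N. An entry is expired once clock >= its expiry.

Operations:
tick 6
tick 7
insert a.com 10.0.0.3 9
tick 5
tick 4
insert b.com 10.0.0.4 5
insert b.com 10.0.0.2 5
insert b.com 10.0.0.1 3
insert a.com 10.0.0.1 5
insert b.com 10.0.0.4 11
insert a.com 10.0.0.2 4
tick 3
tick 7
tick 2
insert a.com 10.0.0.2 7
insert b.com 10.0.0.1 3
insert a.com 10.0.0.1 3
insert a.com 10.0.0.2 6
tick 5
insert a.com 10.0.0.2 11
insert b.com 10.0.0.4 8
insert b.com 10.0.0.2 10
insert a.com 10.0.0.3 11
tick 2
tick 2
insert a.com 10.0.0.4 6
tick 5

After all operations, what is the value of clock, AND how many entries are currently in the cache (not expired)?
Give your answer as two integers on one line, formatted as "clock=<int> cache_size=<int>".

Op 1: tick 6 -> clock=6.
Op 2: tick 7 -> clock=13.
Op 3: insert a.com -> 10.0.0.3 (expiry=13+9=22). clock=13
Op 4: tick 5 -> clock=18.
Op 5: tick 4 -> clock=22. purged={a.com}
Op 6: insert b.com -> 10.0.0.4 (expiry=22+5=27). clock=22
Op 7: insert b.com -> 10.0.0.2 (expiry=22+5=27). clock=22
Op 8: insert b.com -> 10.0.0.1 (expiry=22+3=25). clock=22
Op 9: insert a.com -> 10.0.0.1 (expiry=22+5=27). clock=22
Op 10: insert b.com -> 10.0.0.4 (expiry=22+11=33). clock=22
Op 11: insert a.com -> 10.0.0.2 (expiry=22+4=26). clock=22
Op 12: tick 3 -> clock=25.
Op 13: tick 7 -> clock=32. purged={a.com}
Op 14: tick 2 -> clock=34. purged={b.com}
Op 15: insert a.com -> 10.0.0.2 (expiry=34+7=41). clock=34
Op 16: insert b.com -> 10.0.0.1 (expiry=34+3=37). clock=34
Op 17: insert a.com -> 10.0.0.1 (expiry=34+3=37). clock=34
Op 18: insert a.com -> 10.0.0.2 (expiry=34+6=40). clock=34
Op 19: tick 5 -> clock=39. purged={b.com}
Op 20: insert a.com -> 10.0.0.2 (expiry=39+11=50). clock=39
Op 21: insert b.com -> 10.0.0.4 (expiry=39+8=47). clock=39
Op 22: insert b.com -> 10.0.0.2 (expiry=39+10=49). clock=39
Op 23: insert a.com -> 10.0.0.3 (expiry=39+11=50). clock=39
Op 24: tick 2 -> clock=41.
Op 25: tick 2 -> clock=43.
Op 26: insert a.com -> 10.0.0.4 (expiry=43+6=49). clock=43
Op 27: tick 5 -> clock=48.
Final clock = 48
Final cache (unexpired): {a.com,b.com} -> size=2

Answer: clock=48 cache_size=2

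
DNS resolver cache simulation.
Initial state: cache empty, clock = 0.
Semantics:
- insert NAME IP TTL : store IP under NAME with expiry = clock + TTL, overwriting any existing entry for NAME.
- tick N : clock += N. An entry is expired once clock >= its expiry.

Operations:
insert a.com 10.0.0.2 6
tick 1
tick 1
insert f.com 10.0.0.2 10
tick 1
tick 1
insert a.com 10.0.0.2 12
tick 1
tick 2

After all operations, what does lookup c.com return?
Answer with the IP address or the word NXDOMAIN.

Op 1: insert a.com -> 10.0.0.2 (expiry=0+6=6). clock=0
Op 2: tick 1 -> clock=1.
Op 3: tick 1 -> clock=2.
Op 4: insert f.com -> 10.0.0.2 (expiry=2+10=12). clock=2
Op 5: tick 1 -> clock=3.
Op 6: tick 1 -> clock=4.
Op 7: insert a.com -> 10.0.0.2 (expiry=4+12=16). clock=4
Op 8: tick 1 -> clock=5.
Op 9: tick 2 -> clock=7.
lookup c.com: not in cache (expired or never inserted)

Answer: NXDOMAIN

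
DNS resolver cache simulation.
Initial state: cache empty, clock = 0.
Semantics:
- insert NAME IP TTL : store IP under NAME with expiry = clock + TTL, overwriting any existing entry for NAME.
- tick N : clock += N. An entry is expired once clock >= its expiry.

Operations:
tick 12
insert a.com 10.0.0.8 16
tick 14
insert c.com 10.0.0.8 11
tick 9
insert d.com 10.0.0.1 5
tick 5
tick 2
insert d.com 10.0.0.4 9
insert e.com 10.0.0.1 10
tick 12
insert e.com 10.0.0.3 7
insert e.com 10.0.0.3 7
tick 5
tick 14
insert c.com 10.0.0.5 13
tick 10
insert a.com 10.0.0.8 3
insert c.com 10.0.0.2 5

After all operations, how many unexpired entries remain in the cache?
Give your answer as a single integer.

Op 1: tick 12 -> clock=12.
Op 2: insert a.com -> 10.0.0.8 (expiry=12+16=28). clock=12
Op 3: tick 14 -> clock=26.
Op 4: insert c.com -> 10.0.0.8 (expiry=26+11=37). clock=26
Op 5: tick 9 -> clock=35. purged={a.com}
Op 6: insert d.com -> 10.0.0.1 (expiry=35+5=40). clock=35
Op 7: tick 5 -> clock=40. purged={c.com,d.com}
Op 8: tick 2 -> clock=42.
Op 9: insert d.com -> 10.0.0.4 (expiry=42+9=51). clock=42
Op 10: insert e.com -> 10.0.0.1 (expiry=42+10=52). clock=42
Op 11: tick 12 -> clock=54. purged={d.com,e.com}
Op 12: insert e.com -> 10.0.0.3 (expiry=54+7=61). clock=54
Op 13: insert e.com -> 10.0.0.3 (expiry=54+7=61). clock=54
Op 14: tick 5 -> clock=59.
Op 15: tick 14 -> clock=73. purged={e.com}
Op 16: insert c.com -> 10.0.0.5 (expiry=73+13=86). clock=73
Op 17: tick 10 -> clock=83.
Op 18: insert a.com -> 10.0.0.8 (expiry=83+3=86). clock=83
Op 19: insert c.com -> 10.0.0.2 (expiry=83+5=88). clock=83
Final cache (unexpired): {a.com,c.com} -> size=2

Answer: 2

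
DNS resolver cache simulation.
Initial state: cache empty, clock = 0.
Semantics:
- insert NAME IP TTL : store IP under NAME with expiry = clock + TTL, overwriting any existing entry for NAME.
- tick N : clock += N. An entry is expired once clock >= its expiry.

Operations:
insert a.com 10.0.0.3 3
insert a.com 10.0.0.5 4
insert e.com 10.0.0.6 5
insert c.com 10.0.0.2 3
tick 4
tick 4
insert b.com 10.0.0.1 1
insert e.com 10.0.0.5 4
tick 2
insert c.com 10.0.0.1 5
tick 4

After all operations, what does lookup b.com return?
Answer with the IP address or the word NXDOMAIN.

Op 1: insert a.com -> 10.0.0.3 (expiry=0+3=3). clock=0
Op 2: insert a.com -> 10.0.0.5 (expiry=0+4=4). clock=0
Op 3: insert e.com -> 10.0.0.6 (expiry=0+5=5). clock=0
Op 4: insert c.com -> 10.0.0.2 (expiry=0+3=3). clock=0
Op 5: tick 4 -> clock=4. purged={a.com,c.com}
Op 6: tick 4 -> clock=8. purged={e.com}
Op 7: insert b.com -> 10.0.0.1 (expiry=8+1=9). clock=8
Op 8: insert e.com -> 10.0.0.5 (expiry=8+4=12). clock=8
Op 9: tick 2 -> clock=10. purged={b.com}
Op 10: insert c.com -> 10.0.0.1 (expiry=10+5=15). clock=10
Op 11: tick 4 -> clock=14. purged={e.com}
lookup b.com: not in cache (expired or never inserted)

Answer: NXDOMAIN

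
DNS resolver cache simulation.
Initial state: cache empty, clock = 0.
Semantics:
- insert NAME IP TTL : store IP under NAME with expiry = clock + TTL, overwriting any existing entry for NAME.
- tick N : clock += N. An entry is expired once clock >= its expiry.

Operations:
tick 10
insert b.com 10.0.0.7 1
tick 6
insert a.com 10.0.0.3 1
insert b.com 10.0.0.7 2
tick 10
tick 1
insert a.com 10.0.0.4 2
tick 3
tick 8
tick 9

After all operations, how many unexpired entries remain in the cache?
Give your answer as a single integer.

Op 1: tick 10 -> clock=10.
Op 2: insert b.com -> 10.0.0.7 (expiry=10+1=11). clock=10
Op 3: tick 6 -> clock=16. purged={b.com}
Op 4: insert a.com -> 10.0.0.3 (expiry=16+1=17). clock=16
Op 5: insert b.com -> 10.0.0.7 (expiry=16+2=18). clock=16
Op 6: tick 10 -> clock=26. purged={a.com,b.com}
Op 7: tick 1 -> clock=27.
Op 8: insert a.com -> 10.0.0.4 (expiry=27+2=29). clock=27
Op 9: tick 3 -> clock=30. purged={a.com}
Op 10: tick 8 -> clock=38.
Op 11: tick 9 -> clock=47.
Final cache (unexpired): {} -> size=0

Answer: 0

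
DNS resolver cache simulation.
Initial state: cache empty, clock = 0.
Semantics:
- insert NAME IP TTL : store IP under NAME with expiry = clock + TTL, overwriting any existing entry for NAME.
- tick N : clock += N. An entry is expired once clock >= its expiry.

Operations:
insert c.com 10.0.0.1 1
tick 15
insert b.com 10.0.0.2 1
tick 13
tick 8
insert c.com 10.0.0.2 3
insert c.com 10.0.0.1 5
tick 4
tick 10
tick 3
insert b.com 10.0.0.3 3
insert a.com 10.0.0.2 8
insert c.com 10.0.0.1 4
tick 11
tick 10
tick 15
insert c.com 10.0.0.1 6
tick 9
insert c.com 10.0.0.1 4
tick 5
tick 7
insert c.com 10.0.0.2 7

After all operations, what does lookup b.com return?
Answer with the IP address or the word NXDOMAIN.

Op 1: insert c.com -> 10.0.0.1 (expiry=0+1=1). clock=0
Op 2: tick 15 -> clock=15. purged={c.com}
Op 3: insert b.com -> 10.0.0.2 (expiry=15+1=16). clock=15
Op 4: tick 13 -> clock=28. purged={b.com}
Op 5: tick 8 -> clock=36.
Op 6: insert c.com -> 10.0.0.2 (expiry=36+3=39). clock=36
Op 7: insert c.com -> 10.0.0.1 (expiry=36+5=41). clock=36
Op 8: tick 4 -> clock=40.
Op 9: tick 10 -> clock=50. purged={c.com}
Op 10: tick 3 -> clock=53.
Op 11: insert b.com -> 10.0.0.3 (expiry=53+3=56). clock=53
Op 12: insert a.com -> 10.0.0.2 (expiry=53+8=61). clock=53
Op 13: insert c.com -> 10.0.0.1 (expiry=53+4=57). clock=53
Op 14: tick 11 -> clock=64. purged={a.com,b.com,c.com}
Op 15: tick 10 -> clock=74.
Op 16: tick 15 -> clock=89.
Op 17: insert c.com -> 10.0.0.1 (expiry=89+6=95). clock=89
Op 18: tick 9 -> clock=98. purged={c.com}
Op 19: insert c.com -> 10.0.0.1 (expiry=98+4=102). clock=98
Op 20: tick 5 -> clock=103. purged={c.com}
Op 21: tick 7 -> clock=110.
Op 22: insert c.com -> 10.0.0.2 (expiry=110+7=117). clock=110
lookup b.com: not in cache (expired or never inserted)

Answer: NXDOMAIN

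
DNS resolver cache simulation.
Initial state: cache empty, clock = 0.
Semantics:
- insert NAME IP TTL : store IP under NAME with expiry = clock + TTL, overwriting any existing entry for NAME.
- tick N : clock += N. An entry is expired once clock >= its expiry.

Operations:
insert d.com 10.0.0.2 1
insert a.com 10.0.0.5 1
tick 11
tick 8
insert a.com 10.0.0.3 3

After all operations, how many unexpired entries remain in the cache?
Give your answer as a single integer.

Answer: 1

Derivation:
Op 1: insert d.com -> 10.0.0.2 (expiry=0+1=1). clock=0
Op 2: insert a.com -> 10.0.0.5 (expiry=0+1=1). clock=0
Op 3: tick 11 -> clock=11. purged={a.com,d.com}
Op 4: tick 8 -> clock=19.
Op 5: insert a.com -> 10.0.0.3 (expiry=19+3=22). clock=19
Final cache (unexpired): {a.com} -> size=1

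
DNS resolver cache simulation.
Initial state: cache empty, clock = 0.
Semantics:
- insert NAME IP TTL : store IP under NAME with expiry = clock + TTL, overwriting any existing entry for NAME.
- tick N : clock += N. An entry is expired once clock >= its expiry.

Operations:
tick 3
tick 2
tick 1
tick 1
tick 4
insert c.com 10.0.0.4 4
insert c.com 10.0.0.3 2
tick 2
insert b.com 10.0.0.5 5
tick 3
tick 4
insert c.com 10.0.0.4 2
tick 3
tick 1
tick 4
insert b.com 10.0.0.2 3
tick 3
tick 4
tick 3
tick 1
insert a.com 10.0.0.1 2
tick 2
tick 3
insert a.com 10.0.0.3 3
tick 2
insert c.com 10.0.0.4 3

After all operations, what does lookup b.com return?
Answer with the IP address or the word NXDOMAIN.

Answer: NXDOMAIN

Derivation:
Op 1: tick 3 -> clock=3.
Op 2: tick 2 -> clock=5.
Op 3: tick 1 -> clock=6.
Op 4: tick 1 -> clock=7.
Op 5: tick 4 -> clock=11.
Op 6: insert c.com -> 10.0.0.4 (expiry=11+4=15). clock=11
Op 7: insert c.com -> 10.0.0.3 (expiry=11+2=13). clock=11
Op 8: tick 2 -> clock=13. purged={c.com}
Op 9: insert b.com -> 10.0.0.5 (expiry=13+5=18). clock=13
Op 10: tick 3 -> clock=16.
Op 11: tick 4 -> clock=20. purged={b.com}
Op 12: insert c.com -> 10.0.0.4 (expiry=20+2=22). clock=20
Op 13: tick 3 -> clock=23. purged={c.com}
Op 14: tick 1 -> clock=24.
Op 15: tick 4 -> clock=28.
Op 16: insert b.com -> 10.0.0.2 (expiry=28+3=31). clock=28
Op 17: tick 3 -> clock=31. purged={b.com}
Op 18: tick 4 -> clock=35.
Op 19: tick 3 -> clock=38.
Op 20: tick 1 -> clock=39.
Op 21: insert a.com -> 10.0.0.1 (expiry=39+2=41). clock=39
Op 22: tick 2 -> clock=41. purged={a.com}
Op 23: tick 3 -> clock=44.
Op 24: insert a.com -> 10.0.0.3 (expiry=44+3=47). clock=44
Op 25: tick 2 -> clock=46.
Op 26: insert c.com -> 10.0.0.4 (expiry=46+3=49). clock=46
lookup b.com: not in cache (expired or never inserted)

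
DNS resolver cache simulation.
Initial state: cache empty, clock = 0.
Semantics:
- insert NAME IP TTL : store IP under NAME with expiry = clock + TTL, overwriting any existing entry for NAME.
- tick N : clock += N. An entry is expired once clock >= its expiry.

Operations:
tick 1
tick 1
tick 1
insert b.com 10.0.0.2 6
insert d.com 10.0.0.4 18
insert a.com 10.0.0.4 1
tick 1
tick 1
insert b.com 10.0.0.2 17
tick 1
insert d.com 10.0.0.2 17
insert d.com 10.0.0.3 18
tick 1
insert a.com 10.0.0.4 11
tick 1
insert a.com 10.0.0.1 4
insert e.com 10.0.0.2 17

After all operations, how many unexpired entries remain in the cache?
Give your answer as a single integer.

Op 1: tick 1 -> clock=1.
Op 2: tick 1 -> clock=2.
Op 3: tick 1 -> clock=3.
Op 4: insert b.com -> 10.0.0.2 (expiry=3+6=9). clock=3
Op 5: insert d.com -> 10.0.0.4 (expiry=3+18=21). clock=3
Op 6: insert a.com -> 10.0.0.4 (expiry=3+1=4). clock=3
Op 7: tick 1 -> clock=4. purged={a.com}
Op 8: tick 1 -> clock=5.
Op 9: insert b.com -> 10.0.0.2 (expiry=5+17=22). clock=5
Op 10: tick 1 -> clock=6.
Op 11: insert d.com -> 10.0.0.2 (expiry=6+17=23). clock=6
Op 12: insert d.com -> 10.0.0.3 (expiry=6+18=24). clock=6
Op 13: tick 1 -> clock=7.
Op 14: insert a.com -> 10.0.0.4 (expiry=7+11=18). clock=7
Op 15: tick 1 -> clock=8.
Op 16: insert a.com -> 10.0.0.1 (expiry=8+4=12). clock=8
Op 17: insert e.com -> 10.0.0.2 (expiry=8+17=25). clock=8
Final cache (unexpired): {a.com,b.com,d.com,e.com} -> size=4

Answer: 4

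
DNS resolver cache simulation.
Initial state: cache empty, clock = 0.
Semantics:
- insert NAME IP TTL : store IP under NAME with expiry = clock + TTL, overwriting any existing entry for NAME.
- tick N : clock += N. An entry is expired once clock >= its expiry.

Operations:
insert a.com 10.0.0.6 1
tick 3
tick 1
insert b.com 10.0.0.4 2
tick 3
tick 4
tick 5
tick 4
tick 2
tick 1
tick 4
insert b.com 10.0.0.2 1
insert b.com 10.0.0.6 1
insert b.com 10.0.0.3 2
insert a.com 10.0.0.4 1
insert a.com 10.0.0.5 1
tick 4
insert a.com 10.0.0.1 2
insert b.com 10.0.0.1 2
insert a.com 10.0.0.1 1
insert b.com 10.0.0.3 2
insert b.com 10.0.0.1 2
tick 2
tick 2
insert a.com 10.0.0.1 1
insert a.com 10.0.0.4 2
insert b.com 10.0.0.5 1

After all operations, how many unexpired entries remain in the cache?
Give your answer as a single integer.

Answer: 2

Derivation:
Op 1: insert a.com -> 10.0.0.6 (expiry=0+1=1). clock=0
Op 2: tick 3 -> clock=3. purged={a.com}
Op 3: tick 1 -> clock=4.
Op 4: insert b.com -> 10.0.0.4 (expiry=4+2=6). clock=4
Op 5: tick 3 -> clock=7. purged={b.com}
Op 6: tick 4 -> clock=11.
Op 7: tick 5 -> clock=16.
Op 8: tick 4 -> clock=20.
Op 9: tick 2 -> clock=22.
Op 10: tick 1 -> clock=23.
Op 11: tick 4 -> clock=27.
Op 12: insert b.com -> 10.0.0.2 (expiry=27+1=28). clock=27
Op 13: insert b.com -> 10.0.0.6 (expiry=27+1=28). clock=27
Op 14: insert b.com -> 10.0.0.3 (expiry=27+2=29). clock=27
Op 15: insert a.com -> 10.0.0.4 (expiry=27+1=28). clock=27
Op 16: insert a.com -> 10.0.0.5 (expiry=27+1=28). clock=27
Op 17: tick 4 -> clock=31. purged={a.com,b.com}
Op 18: insert a.com -> 10.0.0.1 (expiry=31+2=33). clock=31
Op 19: insert b.com -> 10.0.0.1 (expiry=31+2=33). clock=31
Op 20: insert a.com -> 10.0.0.1 (expiry=31+1=32). clock=31
Op 21: insert b.com -> 10.0.0.3 (expiry=31+2=33). clock=31
Op 22: insert b.com -> 10.0.0.1 (expiry=31+2=33). clock=31
Op 23: tick 2 -> clock=33. purged={a.com,b.com}
Op 24: tick 2 -> clock=35.
Op 25: insert a.com -> 10.0.0.1 (expiry=35+1=36). clock=35
Op 26: insert a.com -> 10.0.0.4 (expiry=35+2=37). clock=35
Op 27: insert b.com -> 10.0.0.5 (expiry=35+1=36). clock=35
Final cache (unexpired): {a.com,b.com} -> size=2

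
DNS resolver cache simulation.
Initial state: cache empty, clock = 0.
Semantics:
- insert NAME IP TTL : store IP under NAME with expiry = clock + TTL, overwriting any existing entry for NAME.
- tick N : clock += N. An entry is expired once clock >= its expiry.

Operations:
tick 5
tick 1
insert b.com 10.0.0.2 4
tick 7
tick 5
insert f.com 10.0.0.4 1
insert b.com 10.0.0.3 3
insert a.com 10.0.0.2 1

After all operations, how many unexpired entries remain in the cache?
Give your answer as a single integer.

Op 1: tick 5 -> clock=5.
Op 2: tick 1 -> clock=6.
Op 3: insert b.com -> 10.0.0.2 (expiry=6+4=10). clock=6
Op 4: tick 7 -> clock=13. purged={b.com}
Op 5: tick 5 -> clock=18.
Op 6: insert f.com -> 10.0.0.4 (expiry=18+1=19). clock=18
Op 7: insert b.com -> 10.0.0.3 (expiry=18+3=21). clock=18
Op 8: insert a.com -> 10.0.0.2 (expiry=18+1=19). clock=18
Final cache (unexpired): {a.com,b.com,f.com} -> size=3

Answer: 3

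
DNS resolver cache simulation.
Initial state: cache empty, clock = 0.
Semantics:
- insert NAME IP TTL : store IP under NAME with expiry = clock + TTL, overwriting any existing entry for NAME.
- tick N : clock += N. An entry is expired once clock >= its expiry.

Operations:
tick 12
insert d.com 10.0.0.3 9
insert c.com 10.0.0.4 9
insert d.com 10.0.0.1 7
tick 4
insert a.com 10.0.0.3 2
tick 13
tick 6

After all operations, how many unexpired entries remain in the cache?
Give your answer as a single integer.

Op 1: tick 12 -> clock=12.
Op 2: insert d.com -> 10.0.0.3 (expiry=12+9=21). clock=12
Op 3: insert c.com -> 10.0.0.4 (expiry=12+9=21). clock=12
Op 4: insert d.com -> 10.0.0.1 (expiry=12+7=19). clock=12
Op 5: tick 4 -> clock=16.
Op 6: insert a.com -> 10.0.0.3 (expiry=16+2=18). clock=16
Op 7: tick 13 -> clock=29. purged={a.com,c.com,d.com}
Op 8: tick 6 -> clock=35.
Final cache (unexpired): {} -> size=0

Answer: 0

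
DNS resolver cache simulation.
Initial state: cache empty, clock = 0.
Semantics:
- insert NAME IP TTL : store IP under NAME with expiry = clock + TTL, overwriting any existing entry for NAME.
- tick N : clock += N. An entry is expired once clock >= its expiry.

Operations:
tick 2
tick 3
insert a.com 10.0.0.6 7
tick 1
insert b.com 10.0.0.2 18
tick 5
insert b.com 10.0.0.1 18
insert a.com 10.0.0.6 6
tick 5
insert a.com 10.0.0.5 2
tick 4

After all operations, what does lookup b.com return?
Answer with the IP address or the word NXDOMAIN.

Answer: 10.0.0.1

Derivation:
Op 1: tick 2 -> clock=2.
Op 2: tick 3 -> clock=5.
Op 3: insert a.com -> 10.0.0.6 (expiry=5+7=12). clock=5
Op 4: tick 1 -> clock=6.
Op 5: insert b.com -> 10.0.0.2 (expiry=6+18=24). clock=6
Op 6: tick 5 -> clock=11.
Op 7: insert b.com -> 10.0.0.1 (expiry=11+18=29). clock=11
Op 8: insert a.com -> 10.0.0.6 (expiry=11+6=17). clock=11
Op 9: tick 5 -> clock=16.
Op 10: insert a.com -> 10.0.0.5 (expiry=16+2=18). clock=16
Op 11: tick 4 -> clock=20. purged={a.com}
lookup b.com: present, ip=10.0.0.1 expiry=29 > clock=20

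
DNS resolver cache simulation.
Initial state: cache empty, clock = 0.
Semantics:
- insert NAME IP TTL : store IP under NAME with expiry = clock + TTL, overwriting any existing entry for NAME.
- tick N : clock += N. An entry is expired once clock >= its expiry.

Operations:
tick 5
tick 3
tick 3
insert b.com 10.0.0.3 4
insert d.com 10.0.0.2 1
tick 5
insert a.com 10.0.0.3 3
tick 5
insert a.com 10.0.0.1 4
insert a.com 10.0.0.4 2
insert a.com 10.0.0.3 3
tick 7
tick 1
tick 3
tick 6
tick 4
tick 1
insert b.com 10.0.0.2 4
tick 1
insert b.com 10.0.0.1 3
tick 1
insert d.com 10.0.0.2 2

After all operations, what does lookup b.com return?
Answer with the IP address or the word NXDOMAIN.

Op 1: tick 5 -> clock=5.
Op 2: tick 3 -> clock=8.
Op 3: tick 3 -> clock=11.
Op 4: insert b.com -> 10.0.0.3 (expiry=11+4=15). clock=11
Op 5: insert d.com -> 10.0.0.2 (expiry=11+1=12). clock=11
Op 6: tick 5 -> clock=16. purged={b.com,d.com}
Op 7: insert a.com -> 10.0.0.3 (expiry=16+3=19). clock=16
Op 8: tick 5 -> clock=21. purged={a.com}
Op 9: insert a.com -> 10.0.0.1 (expiry=21+4=25). clock=21
Op 10: insert a.com -> 10.0.0.4 (expiry=21+2=23). clock=21
Op 11: insert a.com -> 10.0.0.3 (expiry=21+3=24). clock=21
Op 12: tick 7 -> clock=28. purged={a.com}
Op 13: tick 1 -> clock=29.
Op 14: tick 3 -> clock=32.
Op 15: tick 6 -> clock=38.
Op 16: tick 4 -> clock=42.
Op 17: tick 1 -> clock=43.
Op 18: insert b.com -> 10.0.0.2 (expiry=43+4=47). clock=43
Op 19: tick 1 -> clock=44.
Op 20: insert b.com -> 10.0.0.1 (expiry=44+3=47). clock=44
Op 21: tick 1 -> clock=45.
Op 22: insert d.com -> 10.0.0.2 (expiry=45+2=47). clock=45
lookup b.com: present, ip=10.0.0.1 expiry=47 > clock=45

Answer: 10.0.0.1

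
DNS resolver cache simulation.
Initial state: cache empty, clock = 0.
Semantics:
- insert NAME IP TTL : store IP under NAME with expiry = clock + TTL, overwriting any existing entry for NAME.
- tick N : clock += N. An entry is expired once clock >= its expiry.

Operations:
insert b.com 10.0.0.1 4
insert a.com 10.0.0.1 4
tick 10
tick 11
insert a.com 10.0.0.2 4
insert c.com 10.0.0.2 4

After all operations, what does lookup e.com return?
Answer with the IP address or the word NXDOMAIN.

Op 1: insert b.com -> 10.0.0.1 (expiry=0+4=4). clock=0
Op 2: insert a.com -> 10.0.0.1 (expiry=0+4=4). clock=0
Op 3: tick 10 -> clock=10. purged={a.com,b.com}
Op 4: tick 11 -> clock=21.
Op 5: insert a.com -> 10.0.0.2 (expiry=21+4=25). clock=21
Op 6: insert c.com -> 10.0.0.2 (expiry=21+4=25). clock=21
lookup e.com: not in cache (expired or never inserted)

Answer: NXDOMAIN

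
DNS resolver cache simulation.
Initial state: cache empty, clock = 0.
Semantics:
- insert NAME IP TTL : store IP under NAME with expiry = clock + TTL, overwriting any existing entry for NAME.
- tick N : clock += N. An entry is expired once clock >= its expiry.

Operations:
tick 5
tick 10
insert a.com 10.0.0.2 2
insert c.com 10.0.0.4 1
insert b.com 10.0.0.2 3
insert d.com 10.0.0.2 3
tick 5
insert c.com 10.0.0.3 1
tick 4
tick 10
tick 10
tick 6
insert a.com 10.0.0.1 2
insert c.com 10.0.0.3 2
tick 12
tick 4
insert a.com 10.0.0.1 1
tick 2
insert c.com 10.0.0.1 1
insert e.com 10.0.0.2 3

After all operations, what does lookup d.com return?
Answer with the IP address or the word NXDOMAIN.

Op 1: tick 5 -> clock=5.
Op 2: tick 10 -> clock=15.
Op 3: insert a.com -> 10.0.0.2 (expiry=15+2=17). clock=15
Op 4: insert c.com -> 10.0.0.4 (expiry=15+1=16). clock=15
Op 5: insert b.com -> 10.0.0.2 (expiry=15+3=18). clock=15
Op 6: insert d.com -> 10.0.0.2 (expiry=15+3=18). clock=15
Op 7: tick 5 -> clock=20. purged={a.com,b.com,c.com,d.com}
Op 8: insert c.com -> 10.0.0.3 (expiry=20+1=21). clock=20
Op 9: tick 4 -> clock=24. purged={c.com}
Op 10: tick 10 -> clock=34.
Op 11: tick 10 -> clock=44.
Op 12: tick 6 -> clock=50.
Op 13: insert a.com -> 10.0.0.1 (expiry=50+2=52). clock=50
Op 14: insert c.com -> 10.0.0.3 (expiry=50+2=52). clock=50
Op 15: tick 12 -> clock=62. purged={a.com,c.com}
Op 16: tick 4 -> clock=66.
Op 17: insert a.com -> 10.0.0.1 (expiry=66+1=67). clock=66
Op 18: tick 2 -> clock=68. purged={a.com}
Op 19: insert c.com -> 10.0.0.1 (expiry=68+1=69). clock=68
Op 20: insert e.com -> 10.0.0.2 (expiry=68+3=71). clock=68
lookup d.com: not in cache (expired or never inserted)

Answer: NXDOMAIN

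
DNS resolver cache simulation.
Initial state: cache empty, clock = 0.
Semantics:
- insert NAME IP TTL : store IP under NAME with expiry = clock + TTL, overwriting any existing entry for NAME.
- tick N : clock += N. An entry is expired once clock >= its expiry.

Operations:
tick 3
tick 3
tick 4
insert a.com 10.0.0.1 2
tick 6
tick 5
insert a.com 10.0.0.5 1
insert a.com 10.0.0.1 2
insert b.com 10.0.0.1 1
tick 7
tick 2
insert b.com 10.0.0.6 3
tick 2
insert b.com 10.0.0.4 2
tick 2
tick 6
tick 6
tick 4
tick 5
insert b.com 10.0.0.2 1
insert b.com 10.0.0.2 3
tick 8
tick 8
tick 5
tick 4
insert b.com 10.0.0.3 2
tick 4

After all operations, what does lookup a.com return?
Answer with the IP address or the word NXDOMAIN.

Op 1: tick 3 -> clock=3.
Op 2: tick 3 -> clock=6.
Op 3: tick 4 -> clock=10.
Op 4: insert a.com -> 10.0.0.1 (expiry=10+2=12). clock=10
Op 5: tick 6 -> clock=16. purged={a.com}
Op 6: tick 5 -> clock=21.
Op 7: insert a.com -> 10.0.0.5 (expiry=21+1=22). clock=21
Op 8: insert a.com -> 10.0.0.1 (expiry=21+2=23). clock=21
Op 9: insert b.com -> 10.0.0.1 (expiry=21+1=22). clock=21
Op 10: tick 7 -> clock=28. purged={a.com,b.com}
Op 11: tick 2 -> clock=30.
Op 12: insert b.com -> 10.0.0.6 (expiry=30+3=33). clock=30
Op 13: tick 2 -> clock=32.
Op 14: insert b.com -> 10.0.0.4 (expiry=32+2=34). clock=32
Op 15: tick 2 -> clock=34. purged={b.com}
Op 16: tick 6 -> clock=40.
Op 17: tick 6 -> clock=46.
Op 18: tick 4 -> clock=50.
Op 19: tick 5 -> clock=55.
Op 20: insert b.com -> 10.0.0.2 (expiry=55+1=56). clock=55
Op 21: insert b.com -> 10.0.0.2 (expiry=55+3=58). clock=55
Op 22: tick 8 -> clock=63. purged={b.com}
Op 23: tick 8 -> clock=71.
Op 24: tick 5 -> clock=76.
Op 25: tick 4 -> clock=80.
Op 26: insert b.com -> 10.0.0.3 (expiry=80+2=82). clock=80
Op 27: tick 4 -> clock=84. purged={b.com}
lookup a.com: not in cache (expired or never inserted)

Answer: NXDOMAIN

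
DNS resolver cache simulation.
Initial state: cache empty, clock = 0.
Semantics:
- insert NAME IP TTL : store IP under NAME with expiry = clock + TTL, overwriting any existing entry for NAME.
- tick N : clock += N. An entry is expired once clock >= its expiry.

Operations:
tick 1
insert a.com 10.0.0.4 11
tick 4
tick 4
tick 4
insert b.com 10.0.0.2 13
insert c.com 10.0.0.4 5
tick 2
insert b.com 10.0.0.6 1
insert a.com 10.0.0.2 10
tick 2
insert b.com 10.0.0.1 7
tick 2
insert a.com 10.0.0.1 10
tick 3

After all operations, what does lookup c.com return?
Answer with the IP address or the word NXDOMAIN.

Op 1: tick 1 -> clock=1.
Op 2: insert a.com -> 10.0.0.4 (expiry=1+11=12). clock=1
Op 3: tick 4 -> clock=5.
Op 4: tick 4 -> clock=9.
Op 5: tick 4 -> clock=13. purged={a.com}
Op 6: insert b.com -> 10.0.0.2 (expiry=13+13=26). clock=13
Op 7: insert c.com -> 10.0.0.4 (expiry=13+5=18). clock=13
Op 8: tick 2 -> clock=15.
Op 9: insert b.com -> 10.0.0.6 (expiry=15+1=16). clock=15
Op 10: insert a.com -> 10.0.0.2 (expiry=15+10=25). clock=15
Op 11: tick 2 -> clock=17. purged={b.com}
Op 12: insert b.com -> 10.0.0.1 (expiry=17+7=24). clock=17
Op 13: tick 2 -> clock=19. purged={c.com}
Op 14: insert a.com -> 10.0.0.1 (expiry=19+10=29). clock=19
Op 15: tick 3 -> clock=22.
lookup c.com: not in cache (expired or never inserted)

Answer: NXDOMAIN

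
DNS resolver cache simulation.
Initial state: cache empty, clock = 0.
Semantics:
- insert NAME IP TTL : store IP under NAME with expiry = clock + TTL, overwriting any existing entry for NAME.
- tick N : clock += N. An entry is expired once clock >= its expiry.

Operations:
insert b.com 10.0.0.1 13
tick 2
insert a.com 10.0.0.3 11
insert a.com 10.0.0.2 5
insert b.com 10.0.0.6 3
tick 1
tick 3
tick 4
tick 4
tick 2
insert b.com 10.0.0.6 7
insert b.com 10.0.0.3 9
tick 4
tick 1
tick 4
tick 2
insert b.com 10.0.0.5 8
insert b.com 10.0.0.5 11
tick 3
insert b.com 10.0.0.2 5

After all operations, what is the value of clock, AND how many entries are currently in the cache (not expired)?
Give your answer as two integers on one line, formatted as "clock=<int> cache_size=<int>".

Op 1: insert b.com -> 10.0.0.1 (expiry=0+13=13). clock=0
Op 2: tick 2 -> clock=2.
Op 3: insert a.com -> 10.0.0.3 (expiry=2+11=13). clock=2
Op 4: insert a.com -> 10.0.0.2 (expiry=2+5=7). clock=2
Op 5: insert b.com -> 10.0.0.6 (expiry=2+3=5). clock=2
Op 6: tick 1 -> clock=3.
Op 7: tick 3 -> clock=6. purged={b.com}
Op 8: tick 4 -> clock=10. purged={a.com}
Op 9: tick 4 -> clock=14.
Op 10: tick 2 -> clock=16.
Op 11: insert b.com -> 10.0.0.6 (expiry=16+7=23). clock=16
Op 12: insert b.com -> 10.0.0.3 (expiry=16+9=25). clock=16
Op 13: tick 4 -> clock=20.
Op 14: tick 1 -> clock=21.
Op 15: tick 4 -> clock=25. purged={b.com}
Op 16: tick 2 -> clock=27.
Op 17: insert b.com -> 10.0.0.5 (expiry=27+8=35). clock=27
Op 18: insert b.com -> 10.0.0.5 (expiry=27+11=38). clock=27
Op 19: tick 3 -> clock=30.
Op 20: insert b.com -> 10.0.0.2 (expiry=30+5=35). clock=30
Final clock = 30
Final cache (unexpired): {b.com} -> size=1

Answer: clock=30 cache_size=1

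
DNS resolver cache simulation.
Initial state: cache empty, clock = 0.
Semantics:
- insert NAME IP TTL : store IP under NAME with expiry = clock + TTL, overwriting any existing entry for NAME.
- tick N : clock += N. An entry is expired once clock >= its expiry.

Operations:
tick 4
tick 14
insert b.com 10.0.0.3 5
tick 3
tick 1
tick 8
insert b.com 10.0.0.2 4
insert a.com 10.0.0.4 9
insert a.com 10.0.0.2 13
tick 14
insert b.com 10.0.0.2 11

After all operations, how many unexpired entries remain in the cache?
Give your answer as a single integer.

Answer: 1

Derivation:
Op 1: tick 4 -> clock=4.
Op 2: tick 14 -> clock=18.
Op 3: insert b.com -> 10.0.0.3 (expiry=18+5=23). clock=18
Op 4: tick 3 -> clock=21.
Op 5: tick 1 -> clock=22.
Op 6: tick 8 -> clock=30. purged={b.com}
Op 7: insert b.com -> 10.0.0.2 (expiry=30+4=34). clock=30
Op 8: insert a.com -> 10.0.0.4 (expiry=30+9=39). clock=30
Op 9: insert a.com -> 10.0.0.2 (expiry=30+13=43). clock=30
Op 10: tick 14 -> clock=44. purged={a.com,b.com}
Op 11: insert b.com -> 10.0.0.2 (expiry=44+11=55). clock=44
Final cache (unexpired): {b.com} -> size=1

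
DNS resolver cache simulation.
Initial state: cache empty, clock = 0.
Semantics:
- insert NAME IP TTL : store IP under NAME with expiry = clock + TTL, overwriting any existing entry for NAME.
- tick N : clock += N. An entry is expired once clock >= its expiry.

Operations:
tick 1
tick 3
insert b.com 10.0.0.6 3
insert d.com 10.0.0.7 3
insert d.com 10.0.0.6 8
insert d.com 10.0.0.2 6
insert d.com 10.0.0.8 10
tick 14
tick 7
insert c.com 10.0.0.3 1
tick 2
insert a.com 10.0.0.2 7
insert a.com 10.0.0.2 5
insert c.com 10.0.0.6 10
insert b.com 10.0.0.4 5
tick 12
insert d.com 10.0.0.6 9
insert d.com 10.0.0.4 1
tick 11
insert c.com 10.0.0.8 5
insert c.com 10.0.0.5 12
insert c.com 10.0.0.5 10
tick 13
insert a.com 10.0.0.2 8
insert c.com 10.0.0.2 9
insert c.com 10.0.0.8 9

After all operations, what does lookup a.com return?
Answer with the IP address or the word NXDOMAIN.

Answer: 10.0.0.2

Derivation:
Op 1: tick 1 -> clock=1.
Op 2: tick 3 -> clock=4.
Op 3: insert b.com -> 10.0.0.6 (expiry=4+3=7). clock=4
Op 4: insert d.com -> 10.0.0.7 (expiry=4+3=7). clock=4
Op 5: insert d.com -> 10.0.0.6 (expiry=4+8=12). clock=4
Op 6: insert d.com -> 10.0.0.2 (expiry=4+6=10). clock=4
Op 7: insert d.com -> 10.0.0.8 (expiry=4+10=14). clock=4
Op 8: tick 14 -> clock=18. purged={b.com,d.com}
Op 9: tick 7 -> clock=25.
Op 10: insert c.com -> 10.0.0.3 (expiry=25+1=26). clock=25
Op 11: tick 2 -> clock=27. purged={c.com}
Op 12: insert a.com -> 10.0.0.2 (expiry=27+7=34). clock=27
Op 13: insert a.com -> 10.0.0.2 (expiry=27+5=32). clock=27
Op 14: insert c.com -> 10.0.0.6 (expiry=27+10=37). clock=27
Op 15: insert b.com -> 10.0.0.4 (expiry=27+5=32). clock=27
Op 16: tick 12 -> clock=39. purged={a.com,b.com,c.com}
Op 17: insert d.com -> 10.0.0.6 (expiry=39+9=48). clock=39
Op 18: insert d.com -> 10.0.0.4 (expiry=39+1=40). clock=39
Op 19: tick 11 -> clock=50. purged={d.com}
Op 20: insert c.com -> 10.0.0.8 (expiry=50+5=55). clock=50
Op 21: insert c.com -> 10.0.0.5 (expiry=50+12=62). clock=50
Op 22: insert c.com -> 10.0.0.5 (expiry=50+10=60). clock=50
Op 23: tick 13 -> clock=63. purged={c.com}
Op 24: insert a.com -> 10.0.0.2 (expiry=63+8=71). clock=63
Op 25: insert c.com -> 10.0.0.2 (expiry=63+9=72). clock=63
Op 26: insert c.com -> 10.0.0.8 (expiry=63+9=72). clock=63
lookup a.com: present, ip=10.0.0.2 expiry=71 > clock=63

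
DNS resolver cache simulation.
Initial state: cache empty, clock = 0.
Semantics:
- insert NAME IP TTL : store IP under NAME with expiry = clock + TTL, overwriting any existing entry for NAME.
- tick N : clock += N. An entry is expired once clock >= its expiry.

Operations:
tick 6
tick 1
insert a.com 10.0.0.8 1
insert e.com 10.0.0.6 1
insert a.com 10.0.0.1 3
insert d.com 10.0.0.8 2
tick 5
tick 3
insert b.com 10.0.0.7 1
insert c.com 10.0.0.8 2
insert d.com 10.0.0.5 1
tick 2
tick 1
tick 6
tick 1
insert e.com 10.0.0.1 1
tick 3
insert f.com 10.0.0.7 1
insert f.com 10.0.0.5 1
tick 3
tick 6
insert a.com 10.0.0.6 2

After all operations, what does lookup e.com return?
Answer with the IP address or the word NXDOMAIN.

Op 1: tick 6 -> clock=6.
Op 2: tick 1 -> clock=7.
Op 3: insert a.com -> 10.0.0.8 (expiry=7+1=8). clock=7
Op 4: insert e.com -> 10.0.0.6 (expiry=7+1=8). clock=7
Op 5: insert a.com -> 10.0.0.1 (expiry=7+3=10). clock=7
Op 6: insert d.com -> 10.0.0.8 (expiry=7+2=9). clock=7
Op 7: tick 5 -> clock=12. purged={a.com,d.com,e.com}
Op 8: tick 3 -> clock=15.
Op 9: insert b.com -> 10.0.0.7 (expiry=15+1=16). clock=15
Op 10: insert c.com -> 10.0.0.8 (expiry=15+2=17). clock=15
Op 11: insert d.com -> 10.0.0.5 (expiry=15+1=16). clock=15
Op 12: tick 2 -> clock=17. purged={b.com,c.com,d.com}
Op 13: tick 1 -> clock=18.
Op 14: tick 6 -> clock=24.
Op 15: tick 1 -> clock=25.
Op 16: insert e.com -> 10.0.0.1 (expiry=25+1=26). clock=25
Op 17: tick 3 -> clock=28. purged={e.com}
Op 18: insert f.com -> 10.0.0.7 (expiry=28+1=29). clock=28
Op 19: insert f.com -> 10.0.0.5 (expiry=28+1=29). clock=28
Op 20: tick 3 -> clock=31. purged={f.com}
Op 21: tick 6 -> clock=37.
Op 22: insert a.com -> 10.0.0.6 (expiry=37+2=39). clock=37
lookup e.com: not in cache (expired or never inserted)

Answer: NXDOMAIN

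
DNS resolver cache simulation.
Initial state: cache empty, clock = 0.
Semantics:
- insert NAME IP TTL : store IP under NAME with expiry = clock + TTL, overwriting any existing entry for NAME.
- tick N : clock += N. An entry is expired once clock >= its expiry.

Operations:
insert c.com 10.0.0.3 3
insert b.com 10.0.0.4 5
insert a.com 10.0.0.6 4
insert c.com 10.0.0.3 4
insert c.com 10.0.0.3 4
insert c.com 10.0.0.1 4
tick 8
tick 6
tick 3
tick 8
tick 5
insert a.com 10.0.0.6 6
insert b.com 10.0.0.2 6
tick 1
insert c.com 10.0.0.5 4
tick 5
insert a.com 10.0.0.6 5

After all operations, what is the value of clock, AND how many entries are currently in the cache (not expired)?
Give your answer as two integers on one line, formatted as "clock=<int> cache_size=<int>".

Answer: clock=36 cache_size=1

Derivation:
Op 1: insert c.com -> 10.0.0.3 (expiry=0+3=3). clock=0
Op 2: insert b.com -> 10.0.0.4 (expiry=0+5=5). clock=0
Op 3: insert a.com -> 10.0.0.6 (expiry=0+4=4). clock=0
Op 4: insert c.com -> 10.0.0.3 (expiry=0+4=4). clock=0
Op 5: insert c.com -> 10.0.0.3 (expiry=0+4=4). clock=0
Op 6: insert c.com -> 10.0.0.1 (expiry=0+4=4). clock=0
Op 7: tick 8 -> clock=8. purged={a.com,b.com,c.com}
Op 8: tick 6 -> clock=14.
Op 9: tick 3 -> clock=17.
Op 10: tick 8 -> clock=25.
Op 11: tick 5 -> clock=30.
Op 12: insert a.com -> 10.0.0.6 (expiry=30+6=36). clock=30
Op 13: insert b.com -> 10.0.0.2 (expiry=30+6=36). clock=30
Op 14: tick 1 -> clock=31.
Op 15: insert c.com -> 10.0.0.5 (expiry=31+4=35). clock=31
Op 16: tick 5 -> clock=36. purged={a.com,b.com,c.com}
Op 17: insert a.com -> 10.0.0.6 (expiry=36+5=41). clock=36
Final clock = 36
Final cache (unexpired): {a.com} -> size=1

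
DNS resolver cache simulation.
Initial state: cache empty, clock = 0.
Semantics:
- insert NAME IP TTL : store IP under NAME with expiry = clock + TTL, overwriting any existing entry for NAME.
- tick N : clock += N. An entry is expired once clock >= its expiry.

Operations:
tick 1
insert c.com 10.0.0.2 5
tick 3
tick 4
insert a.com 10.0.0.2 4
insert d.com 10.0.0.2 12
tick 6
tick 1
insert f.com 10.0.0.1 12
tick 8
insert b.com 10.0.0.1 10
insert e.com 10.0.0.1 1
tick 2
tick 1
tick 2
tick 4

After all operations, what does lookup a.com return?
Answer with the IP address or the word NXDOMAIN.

Op 1: tick 1 -> clock=1.
Op 2: insert c.com -> 10.0.0.2 (expiry=1+5=6). clock=1
Op 3: tick 3 -> clock=4.
Op 4: tick 4 -> clock=8. purged={c.com}
Op 5: insert a.com -> 10.0.0.2 (expiry=8+4=12). clock=8
Op 6: insert d.com -> 10.0.0.2 (expiry=8+12=20). clock=8
Op 7: tick 6 -> clock=14. purged={a.com}
Op 8: tick 1 -> clock=15.
Op 9: insert f.com -> 10.0.0.1 (expiry=15+12=27). clock=15
Op 10: tick 8 -> clock=23. purged={d.com}
Op 11: insert b.com -> 10.0.0.1 (expiry=23+10=33). clock=23
Op 12: insert e.com -> 10.0.0.1 (expiry=23+1=24). clock=23
Op 13: tick 2 -> clock=25. purged={e.com}
Op 14: tick 1 -> clock=26.
Op 15: tick 2 -> clock=28. purged={f.com}
Op 16: tick 4 -> clock=32.
lookup a.com: not in cache (expired or never inserted)

Answer: NXDOMAIN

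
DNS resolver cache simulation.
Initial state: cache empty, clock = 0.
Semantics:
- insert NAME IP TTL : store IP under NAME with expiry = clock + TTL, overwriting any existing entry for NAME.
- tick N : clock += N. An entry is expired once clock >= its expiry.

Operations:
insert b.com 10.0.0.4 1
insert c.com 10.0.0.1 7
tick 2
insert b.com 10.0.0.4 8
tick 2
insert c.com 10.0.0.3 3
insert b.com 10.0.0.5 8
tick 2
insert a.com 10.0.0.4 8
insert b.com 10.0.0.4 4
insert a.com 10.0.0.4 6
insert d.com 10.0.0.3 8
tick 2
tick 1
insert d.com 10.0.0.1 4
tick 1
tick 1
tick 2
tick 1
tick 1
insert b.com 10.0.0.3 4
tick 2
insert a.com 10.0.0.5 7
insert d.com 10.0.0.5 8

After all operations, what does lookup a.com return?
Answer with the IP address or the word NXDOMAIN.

Op 1: insert b.com -> 10.0.0.4 (expiry=0+1=1). clock=0
Op 2: insert c.com -> 10.0.0.1 (expiry=0+7=7). clock=0
Op 3: tick 2 -> clock=2. purged={b.com}
Op 4: insert b.com -> 10.0.0.4 (expiry=2+8=10). clock=2
Op 5: tick 2 -> clock=4.
Op 6: insert c.com -> 10.0.0.3 (expiry=4+3=7). clock=4
Op 7: insert b.com -> 10.0.0.5 (expiry=4+8=12). clock=4
Op 8: tick 2 -> clock=6.
Op 9: insert a.com -> 10.0.0.4 (expiry=6+8=14). clock=6
Op 10: insert b.com -> 10.0.0.4 (expiry=6+4=10). clock=6
Op 11: insert a.com -> 10.0.0.4 (expiry=6+6=12). clock=6
Op 12: insert d.com -> 10.0.0.3 (expiry=6+8=14). clock=6
Op 13: tick 2 -> clock=8. purged={c.com}
Op 14: tick 1 -> clock=9.
Op 15: insert d.com -> 10.0.0.1 (expiry=9+4=13). clock=9
Op 16: tick 1 -> clock=10. purged={b.com}
Op 17: tick 1 -> clock=11.
Op 18: tick 2 -> clock=13. purged={a.com,d.com}
Op 19: tick 1 -> clock=14.
Op 20: tick 1 -> clock=15.
Op 21: insert b.com -> 10.0.0.3 (expiry=15+4=19). clock=15
Op 22: tick 2 -> clock=17.
Op 23: insert a.com -> 10.0.0.5 (expiry=17+7=24). clock=17
Op 24: insert d.com -> 10.0.0.5 (expiry=17+8=25). clock=17
lookup a.com: present, ip=10.0.0.5 expiry=24 > clock=17

Answer: 10.0.0.5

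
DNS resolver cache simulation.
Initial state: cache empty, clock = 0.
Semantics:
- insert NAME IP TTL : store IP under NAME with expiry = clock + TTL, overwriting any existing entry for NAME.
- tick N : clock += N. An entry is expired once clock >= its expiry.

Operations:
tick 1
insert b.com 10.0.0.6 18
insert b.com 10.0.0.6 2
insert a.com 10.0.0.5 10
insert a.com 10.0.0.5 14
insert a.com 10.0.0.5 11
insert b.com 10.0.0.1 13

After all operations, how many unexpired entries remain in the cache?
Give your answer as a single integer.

Op 1: tick 1 -> clock=1.
Op 2: insert b.com -> 10.0.0.6 (expiry=1+18=19). clock=1
Op 3: insert b.com -> 10.0.0.6 (expiry=1+2=3). clock=1
Op 4: insert a.com -> 10.0.0.5 (expiry=1+10=11). clock=1
Op 5: insert a.com -> 10.0.0.5 (expiry=1+14=15). clock=1
Op 6: insert a.com -> 10.0.0.5 (expiry=1+11=12). clock=1
Op 7: insert b.com -> 10.0.0.1 (expiry=1+13=14). clock=1
Final cache (unexpired): {a.com,b.com} -> size=2

Answer: 2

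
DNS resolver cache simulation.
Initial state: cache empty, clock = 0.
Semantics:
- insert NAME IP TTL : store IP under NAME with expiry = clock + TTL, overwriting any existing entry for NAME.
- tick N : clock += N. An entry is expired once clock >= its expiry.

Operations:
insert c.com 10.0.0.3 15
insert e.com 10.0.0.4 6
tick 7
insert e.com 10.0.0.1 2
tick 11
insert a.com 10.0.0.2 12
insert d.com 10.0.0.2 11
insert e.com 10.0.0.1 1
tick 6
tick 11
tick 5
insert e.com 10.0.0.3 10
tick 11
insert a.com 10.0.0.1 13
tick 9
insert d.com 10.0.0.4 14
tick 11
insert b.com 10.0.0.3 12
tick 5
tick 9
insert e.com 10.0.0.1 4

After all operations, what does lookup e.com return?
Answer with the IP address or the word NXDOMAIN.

Answer: 10.0.0.1

Derivation:
Op 1: insert c.com -> 10.0.0.3 (expiry=0+15=15). clock=0
Op 2: insert e.com -> 10.0.0.4 (expiry=0+6=6). clock=0
Op 3: tick 7 -> clock=7. purged={e.com}
Op 4: insert e.com -> 10.0.0.1 (expiry=7+2=9). clock=7
Op 5: tick 11 -> clock=18. purged={c.com,e.com}
Op 6: insert a.com -> 10.0.0.2 (expiry=18+12=30). clock=18
Op 7: insert d.com -> 10.0.0.2 (expiry=18+11=29). clock=18
Op 8: insert e.com -> 10.0.0.1 (expiry=18+1=19). clock=18
Op 9: tick 6 -> clock=24. purged={e.com}
Op 10: tick 11 -> clock=35. purged={a.com,d.com}
Op 11: tick 5 -> clock=40.
Op 12: insert e.com -> 10.0.0.3 (expiry=40+10=50). clock=40
Op 13: tick 11 -> clock=51. purged={e.com}
Op 14: insert a.com -> 10.0.0.1 (expiry=51+13=64). clock=51
Op 15: tick 9 -> clock=60.
Op 16: insert d.com -> 10.0.0.4 (expiry=60+14=74). clock=60
Op 17: tick 11 -> clock=71. purged={a.com}
Op 18: insert b.com -> 10.0.0.3 (expiry=71+12=83). clock=71
Op 19: tick 5 -> clock=76. purged={d.com}
Op 20: tick 9 -> clock=85. purged={b.com}
Op 21: insert e.com -> 10.0.0.1 (expiry=85+4=89). clock=85
lookup e.com: present, ip=10.0.0.1 expiry=89 > clock=85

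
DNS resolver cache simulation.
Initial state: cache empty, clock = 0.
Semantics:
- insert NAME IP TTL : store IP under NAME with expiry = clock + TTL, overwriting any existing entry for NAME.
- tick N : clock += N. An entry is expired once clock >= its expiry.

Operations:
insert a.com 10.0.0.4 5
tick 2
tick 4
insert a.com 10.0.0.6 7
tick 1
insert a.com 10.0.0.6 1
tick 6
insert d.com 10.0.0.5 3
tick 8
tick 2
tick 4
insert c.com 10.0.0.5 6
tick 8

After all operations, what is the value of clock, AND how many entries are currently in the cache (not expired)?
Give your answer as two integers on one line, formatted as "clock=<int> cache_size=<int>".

Op 1: insert a.com -> 10.0.0.4 (expiry=0+5=5). clock=0
Op 2: tick 2 -> clock=2.
Op 3: tick 4 -> clock=6. purged={a.com}
Op 4: insert a.com -> 10.0.0.6 (expiry=6+7=13). clock=6
Op 5: tick 1 -> clock=7.
Op 6: insert a.com -> 10.0.0.6 (expiry=7+1=8). clock=7
Op 7: tick 6 -> clock=13. purged={a.com}
Op 8: insert d.com -> 10.0.0.5 (expiry=13+3=16). clock=13
Op 9: tick 8 -> clock=21. purged={d.com}
Op 10: tick 2 -> clock=23.
Op 11: tick 4 -> clock=27.
Op 12: insert c.com -> 10.0.0.5 (expiry=27+6=33). clock=27
Op 13: tick 8 -> clock=35. purged={c.com}
Final clock = 35
Final cache (unexpired): {} -> size=0

Answer: clock=35 cache_size=0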